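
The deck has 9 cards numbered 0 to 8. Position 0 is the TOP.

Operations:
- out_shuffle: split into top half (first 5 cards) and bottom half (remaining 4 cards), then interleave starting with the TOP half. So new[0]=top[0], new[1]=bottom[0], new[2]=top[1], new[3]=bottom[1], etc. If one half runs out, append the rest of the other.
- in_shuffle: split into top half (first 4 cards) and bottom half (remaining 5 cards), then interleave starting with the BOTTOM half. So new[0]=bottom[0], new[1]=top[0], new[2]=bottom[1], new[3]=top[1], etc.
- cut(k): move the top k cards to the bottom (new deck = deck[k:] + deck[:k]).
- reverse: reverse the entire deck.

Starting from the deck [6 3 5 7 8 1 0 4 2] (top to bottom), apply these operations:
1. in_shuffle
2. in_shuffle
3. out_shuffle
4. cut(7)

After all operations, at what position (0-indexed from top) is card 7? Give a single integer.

After op 1 (in_shuffle): [8 6 1 3 0 5 4 7 2]
After op 2 (in_shuffle): [0 8 5 6 4 1 7 3 2]
After op 3 (out_shuffle): [0 1 8 7 5 3 6 2 4]
After op 4 (cut(7)): [2 4 0 1 8 7 5 3 6]
Card 7 is at position 5.

Answer: 5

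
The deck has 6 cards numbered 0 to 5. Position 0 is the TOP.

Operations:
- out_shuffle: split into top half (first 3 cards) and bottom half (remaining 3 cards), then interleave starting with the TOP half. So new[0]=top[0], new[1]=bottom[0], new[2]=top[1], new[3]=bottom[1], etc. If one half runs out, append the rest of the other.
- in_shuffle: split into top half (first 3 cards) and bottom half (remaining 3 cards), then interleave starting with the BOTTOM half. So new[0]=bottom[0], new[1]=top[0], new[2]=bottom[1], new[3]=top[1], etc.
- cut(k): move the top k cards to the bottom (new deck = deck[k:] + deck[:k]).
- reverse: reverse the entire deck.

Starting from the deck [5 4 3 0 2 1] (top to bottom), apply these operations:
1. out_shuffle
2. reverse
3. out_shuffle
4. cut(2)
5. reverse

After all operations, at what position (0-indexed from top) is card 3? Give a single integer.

Answer: 5

Derivation:
After op 1 (out_shuffle): [5 0 4 2 3 1]
After op 2 (reverse): [1 3 2 4 0 5]
After op 3 (out_shuffle): [1 4 3 0 2 5]
After op 4 (cut(2)): [3 0 2 5 1 4]
After op 5 (reverse): [4 1 5 2 0 3]
Card 3 is at position 5.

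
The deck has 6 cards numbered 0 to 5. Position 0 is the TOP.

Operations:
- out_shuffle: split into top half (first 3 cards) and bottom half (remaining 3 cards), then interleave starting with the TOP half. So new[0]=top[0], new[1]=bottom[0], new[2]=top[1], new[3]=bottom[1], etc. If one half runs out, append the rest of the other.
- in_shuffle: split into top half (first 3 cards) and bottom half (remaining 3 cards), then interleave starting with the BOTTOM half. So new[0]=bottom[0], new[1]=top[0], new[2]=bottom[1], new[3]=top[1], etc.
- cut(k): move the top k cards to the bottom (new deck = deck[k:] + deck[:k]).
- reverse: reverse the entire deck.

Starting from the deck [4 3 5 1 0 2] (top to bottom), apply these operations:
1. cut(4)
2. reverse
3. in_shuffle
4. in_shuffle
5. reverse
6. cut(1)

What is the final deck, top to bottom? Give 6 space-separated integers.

After op 1 (cut(4)): [0 2 4 3 5 1]
After op 2 (reverse): [1 5 3 4 2 0]
After op 3 (in_shuffle): [4 1 2 5 0 3]
After op 4 (in_shuffle): [5 4 0 1 3 2]
After op 5 (reverse): [2 3 1 0 4 5]
After op 6 (cut(1)): [3 1 0 4 5 2]

Answer: 3 1 0 4 5 2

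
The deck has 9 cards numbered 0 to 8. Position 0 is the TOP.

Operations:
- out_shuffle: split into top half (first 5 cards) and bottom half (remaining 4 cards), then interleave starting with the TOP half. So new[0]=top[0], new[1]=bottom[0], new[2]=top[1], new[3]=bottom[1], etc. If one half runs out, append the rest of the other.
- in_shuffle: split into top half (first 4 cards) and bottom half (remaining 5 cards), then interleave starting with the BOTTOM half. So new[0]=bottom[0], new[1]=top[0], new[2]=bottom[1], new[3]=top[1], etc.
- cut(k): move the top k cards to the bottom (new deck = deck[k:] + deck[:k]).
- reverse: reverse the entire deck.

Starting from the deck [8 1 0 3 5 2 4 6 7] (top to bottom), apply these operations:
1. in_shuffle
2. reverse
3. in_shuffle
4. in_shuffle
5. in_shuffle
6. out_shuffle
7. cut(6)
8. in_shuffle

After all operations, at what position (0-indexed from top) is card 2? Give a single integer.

After op 1 (in_shuffle): [5 8 2 1 4 0 6 3 7]
After op 2 (reverse): [7 3 6 0 4 1 2 8 5]
After op 3 (in_shuffle): [4 7 1 3 2 6 8 0 5]
After op 4 (in_shuffle): [2 4 6 7 8 1 0 3 5]
After op 5 (in_shuffle): [8 2 1 4 0 6 3 7 5]
After op 6 (out_shuffle): [8 6 2 3 1 7 4 5 0]
After op 7 (cut(6)): [4 5 0 8 6 2 3 1 7]
After op 8 (in_shuffle): [6 4 2 5 3 0 1 8 7]
Card 2 is at position 2.

Answer: 2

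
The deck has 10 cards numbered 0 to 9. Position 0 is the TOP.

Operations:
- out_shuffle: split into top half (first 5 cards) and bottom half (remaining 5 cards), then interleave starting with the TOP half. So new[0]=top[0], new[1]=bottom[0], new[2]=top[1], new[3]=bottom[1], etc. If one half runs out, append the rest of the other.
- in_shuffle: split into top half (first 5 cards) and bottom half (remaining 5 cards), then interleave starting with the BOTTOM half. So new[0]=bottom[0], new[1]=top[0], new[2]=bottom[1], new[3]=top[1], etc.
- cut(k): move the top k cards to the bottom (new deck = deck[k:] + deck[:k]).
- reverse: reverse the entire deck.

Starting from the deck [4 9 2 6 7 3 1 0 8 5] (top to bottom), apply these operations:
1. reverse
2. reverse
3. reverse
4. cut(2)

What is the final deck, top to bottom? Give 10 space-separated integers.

Answer: 0 1 3 7 6 2 9 4 5 8

Derivation:
After op 1 (reverse): [5 8 0 1 3 7 6 2 9 4]
After op 2 (reverse): [4 9 2 6 7 3 1 0 8 5]
After op 3 (reverse): [5 8 0 1 3 7 6 2 9 4]
After op 4 (cut(2)): [0 1 3 7 6 2 9 4 5 8]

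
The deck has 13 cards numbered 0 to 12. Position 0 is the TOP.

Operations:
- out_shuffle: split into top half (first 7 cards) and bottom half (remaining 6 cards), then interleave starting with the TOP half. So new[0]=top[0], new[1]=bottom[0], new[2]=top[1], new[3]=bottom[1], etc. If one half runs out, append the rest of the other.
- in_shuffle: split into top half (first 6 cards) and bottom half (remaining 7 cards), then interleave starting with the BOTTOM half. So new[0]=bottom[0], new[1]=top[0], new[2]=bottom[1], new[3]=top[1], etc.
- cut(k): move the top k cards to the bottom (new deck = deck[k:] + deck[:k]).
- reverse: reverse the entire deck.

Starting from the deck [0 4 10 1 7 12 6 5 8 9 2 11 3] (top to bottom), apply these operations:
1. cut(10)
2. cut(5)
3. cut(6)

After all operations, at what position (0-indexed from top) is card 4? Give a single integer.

Answer: 6

Derivation:
After op 1 (cut(10)): [2 11 3 0 4 10 1 7 12 6 5 8 9]
After op 2 (cut(5)): [10 1 7 12 6 5 8 9 2 11 3 0 4]
After op 3 (cut(6)): [8 9 2 11 3 0 4 10 1 7 12 6 5]
Card 4 is at position 6.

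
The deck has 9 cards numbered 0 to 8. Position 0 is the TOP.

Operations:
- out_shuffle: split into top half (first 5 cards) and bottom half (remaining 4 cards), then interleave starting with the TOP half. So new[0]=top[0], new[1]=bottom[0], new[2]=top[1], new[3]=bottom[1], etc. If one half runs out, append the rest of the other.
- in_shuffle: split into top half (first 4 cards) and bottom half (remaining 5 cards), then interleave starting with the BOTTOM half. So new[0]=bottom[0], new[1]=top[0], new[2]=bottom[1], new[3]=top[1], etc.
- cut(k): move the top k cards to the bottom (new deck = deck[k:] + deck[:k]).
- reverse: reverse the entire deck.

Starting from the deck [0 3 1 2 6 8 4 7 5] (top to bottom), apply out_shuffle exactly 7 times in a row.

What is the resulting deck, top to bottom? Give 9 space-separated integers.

Answer: 0 8 3 4 1 7 2 5 6

Derivation:
After op 1 (out_shuffle): [0 8 3 4 1 7 2 5 6]
After op 2 (out_shuffle): [0 7 8 2 3 5 4 6 1]
After op 3 (out_shuffle): [0 5 7 4 8 6 2 1 3]
After op 4 (out_shuffle): [0 6 5 2 7 1 4 3 8]
After op 5 (out_shuffle): [0 1 6 4 5 3 2 8 7]
After op 6 (out_shuffle): [0 3 1 2 6 8 4 7 5]
After op 7 (out_shuffle): [0 8 3 4 1 7 2 5 6]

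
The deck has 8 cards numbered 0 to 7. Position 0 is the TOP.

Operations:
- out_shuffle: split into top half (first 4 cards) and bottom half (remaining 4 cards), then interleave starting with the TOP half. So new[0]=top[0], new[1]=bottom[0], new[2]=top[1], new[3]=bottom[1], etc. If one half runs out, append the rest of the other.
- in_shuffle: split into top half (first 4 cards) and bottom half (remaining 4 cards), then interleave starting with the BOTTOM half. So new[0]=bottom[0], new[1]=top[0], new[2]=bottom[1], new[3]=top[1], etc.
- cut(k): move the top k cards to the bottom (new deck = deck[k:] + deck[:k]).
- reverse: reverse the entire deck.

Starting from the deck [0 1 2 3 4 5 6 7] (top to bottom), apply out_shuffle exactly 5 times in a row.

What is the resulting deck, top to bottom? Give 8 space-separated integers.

After op 1 (out_shuffle): [0 4 1 5 2 6 3 7]
After op 2 (out_shuffle): [0 2 4 6 1 3 5 7]
After op 3 (out_shuffle): [0 1 2 3 4 5 6 7]
After op 4 (out_shuffle): [0 4 1 5 2 6 3 7]
After op 5 (out_shuffle): [0 2 4 6 1 3 5 7]

Answer: 0 2 4 6 1 3 5 7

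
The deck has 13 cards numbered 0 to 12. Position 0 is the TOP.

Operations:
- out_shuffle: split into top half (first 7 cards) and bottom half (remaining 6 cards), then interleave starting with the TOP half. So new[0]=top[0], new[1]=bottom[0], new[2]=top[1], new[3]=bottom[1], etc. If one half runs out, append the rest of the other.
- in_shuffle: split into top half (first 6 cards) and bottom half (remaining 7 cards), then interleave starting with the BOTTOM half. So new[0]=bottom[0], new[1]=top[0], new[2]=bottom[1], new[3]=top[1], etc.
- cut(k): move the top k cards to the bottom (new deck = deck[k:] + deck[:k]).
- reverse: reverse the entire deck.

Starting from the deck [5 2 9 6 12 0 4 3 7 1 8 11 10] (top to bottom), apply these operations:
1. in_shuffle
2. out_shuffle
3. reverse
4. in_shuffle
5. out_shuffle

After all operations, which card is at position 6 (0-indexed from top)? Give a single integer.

After op 1 (in_shuffle): [4 5 3 2 7 9 1 6 8 12 11 0 10]
After op 2 (out_shuffle): [4 6 5 8 3 12 2 11 7 0 9 10 1]
After op 3 (reverse): [1 10 9 0 7 11 2 12 3 8 5 6 4]
After op 4 (in_shuffle): [2 1 12 10 3 9 8 0 5 7 6 11 4]
After op 5 (out_shuffle): [2 0 1 5 12 7 10 6 3 11 9 4 8]
Position 6: card 10.

Answer: 10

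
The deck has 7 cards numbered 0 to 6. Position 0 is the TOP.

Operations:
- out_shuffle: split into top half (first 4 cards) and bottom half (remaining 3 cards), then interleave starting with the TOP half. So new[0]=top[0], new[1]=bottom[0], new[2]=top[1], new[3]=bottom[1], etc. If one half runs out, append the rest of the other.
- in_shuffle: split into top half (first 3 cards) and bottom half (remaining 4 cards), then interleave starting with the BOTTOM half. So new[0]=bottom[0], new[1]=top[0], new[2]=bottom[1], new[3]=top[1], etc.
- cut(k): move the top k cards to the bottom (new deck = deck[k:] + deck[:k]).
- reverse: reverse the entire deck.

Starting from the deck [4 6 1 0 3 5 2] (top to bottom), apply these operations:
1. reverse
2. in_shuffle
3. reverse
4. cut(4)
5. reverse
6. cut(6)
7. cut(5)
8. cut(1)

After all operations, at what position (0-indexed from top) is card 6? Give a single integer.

After op 1 (reverse): [2 5 3 0 1 6 4]
After op 2 (in_shuffle): [0 2 1 5 6 3 4]
After op 3 (reverse): [4 3 6 5 1 2 0]
After op 4 (cut(4)): [1 2 0 4 3 6 5]
After op 5 (reverse): [5 6 3 4 0 2 1]
After op 6 (cut(6)): [1 5 6 3 4 0 2]
After op 7 (cut(5)): [0 2 1 5 6 3 4]
After op 8 (cut(1)): [2 1 5 6 3 4 0]
Card 6 is at position 3.

Answer: 3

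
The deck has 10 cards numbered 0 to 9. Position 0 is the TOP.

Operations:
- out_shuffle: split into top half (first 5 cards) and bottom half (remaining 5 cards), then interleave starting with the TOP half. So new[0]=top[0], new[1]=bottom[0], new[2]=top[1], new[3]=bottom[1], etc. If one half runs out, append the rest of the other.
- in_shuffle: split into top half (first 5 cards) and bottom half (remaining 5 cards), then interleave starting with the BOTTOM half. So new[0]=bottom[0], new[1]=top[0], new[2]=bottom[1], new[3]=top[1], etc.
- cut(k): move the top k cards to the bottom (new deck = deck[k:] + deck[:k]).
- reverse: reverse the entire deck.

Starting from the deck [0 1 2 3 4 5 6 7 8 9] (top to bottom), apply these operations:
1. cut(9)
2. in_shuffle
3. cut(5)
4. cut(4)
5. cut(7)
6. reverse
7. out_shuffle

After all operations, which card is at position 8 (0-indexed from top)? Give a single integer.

After op 1 (cut(9)): [9 0 1 2 3 4 5 6 7 8]
After op 2 (in_shuffle): [4 9 5 0 6 1 7 2 8 3]
After op 3 (cut(5)): [1 7 2 8 3 4 9 5 0 6]
After op 4 (cut(4)): [3 4 9 5 0 6 1 7 2 8]
After op 5 (cut(7)): [7 2 8 3 4 9 5 0 6 1]
After op 6 (reverse): [1 6 0 5 9 4 3 8 2 7]
After op 7 (out_shuffle): [1 4 6 3 0 8 5 2 9 7]
Position 8: card 9.

Answer: 9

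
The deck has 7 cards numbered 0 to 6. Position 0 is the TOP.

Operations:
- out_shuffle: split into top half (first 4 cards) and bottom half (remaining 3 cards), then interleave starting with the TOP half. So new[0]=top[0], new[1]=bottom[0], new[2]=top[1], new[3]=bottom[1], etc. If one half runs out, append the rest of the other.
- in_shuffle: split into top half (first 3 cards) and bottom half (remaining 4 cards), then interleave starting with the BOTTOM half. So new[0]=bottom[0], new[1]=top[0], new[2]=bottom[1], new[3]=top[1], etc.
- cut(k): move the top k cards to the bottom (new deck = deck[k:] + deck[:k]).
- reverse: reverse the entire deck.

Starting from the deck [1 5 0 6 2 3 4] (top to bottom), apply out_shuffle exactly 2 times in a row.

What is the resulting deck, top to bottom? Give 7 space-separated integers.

After op 1 (out_shuffle): [1 2 5 3 0 4 6]
After op 2 (out_shuffle): [1 0 2 4 5 6 3]

Answer: 1 0 2 4 5 6 3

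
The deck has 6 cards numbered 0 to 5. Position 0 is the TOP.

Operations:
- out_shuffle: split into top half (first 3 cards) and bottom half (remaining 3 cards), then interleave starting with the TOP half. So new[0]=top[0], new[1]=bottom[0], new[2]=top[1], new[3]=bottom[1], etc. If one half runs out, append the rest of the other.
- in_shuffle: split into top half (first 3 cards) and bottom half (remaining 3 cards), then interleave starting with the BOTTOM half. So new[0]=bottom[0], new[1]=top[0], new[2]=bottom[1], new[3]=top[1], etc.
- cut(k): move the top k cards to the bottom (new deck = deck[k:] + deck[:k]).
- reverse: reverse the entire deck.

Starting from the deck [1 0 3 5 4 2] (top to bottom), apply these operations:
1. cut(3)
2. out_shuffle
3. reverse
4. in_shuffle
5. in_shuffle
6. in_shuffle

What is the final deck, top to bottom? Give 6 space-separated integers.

Answer: 3 2 0 4 1 5

Derivation:
After op 1 (cut(3)): [5 4 2 1 0 3]
After op 2 (out_shuffle): [5 1 4 0 2 3]
After op 3 (reverse): [3 2 0 4 1 5]
After op 4 (in_shuffle): [4 3 1 2 5 0]
After op 5 (in_shuffle): [2 4 5 3 0 1]
After op 6 (in_shuffle): [3 2 0 4 1 5]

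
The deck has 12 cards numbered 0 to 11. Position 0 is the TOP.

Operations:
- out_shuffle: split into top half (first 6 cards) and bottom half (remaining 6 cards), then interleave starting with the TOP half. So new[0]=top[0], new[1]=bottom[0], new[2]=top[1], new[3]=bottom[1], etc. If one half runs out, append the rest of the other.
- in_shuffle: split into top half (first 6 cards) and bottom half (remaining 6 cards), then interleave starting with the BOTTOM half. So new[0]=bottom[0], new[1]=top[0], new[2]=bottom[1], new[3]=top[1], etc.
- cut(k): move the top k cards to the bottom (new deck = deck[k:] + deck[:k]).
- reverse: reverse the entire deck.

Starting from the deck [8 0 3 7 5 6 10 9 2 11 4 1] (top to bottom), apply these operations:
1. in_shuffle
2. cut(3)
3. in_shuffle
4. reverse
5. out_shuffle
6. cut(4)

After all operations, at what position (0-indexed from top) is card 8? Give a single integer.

Answer: 2

Derivation:
After op 1 (in_shuffle): [10 8 9 0 2 3 11 7 4 5 1 6]
After op 2 (cut(3)): [0 2 3 11 7 4 5 1 6 10 8 9]
After op 3 (in_shuffle): [5 0 1 2 6 3 10 11 8 7 9 4]
After op 4 (reverse): [4 9 7 8 11 10 3 6 2 1 0 5]
After op 5 (out_shuffle): [4 3 9 6 7 2 8 1 11 0 10 5]
After op 6 (cut(4)): [7 2 8 1 11 0 10 5 4 3 9 6]
Card 8 is at position 2.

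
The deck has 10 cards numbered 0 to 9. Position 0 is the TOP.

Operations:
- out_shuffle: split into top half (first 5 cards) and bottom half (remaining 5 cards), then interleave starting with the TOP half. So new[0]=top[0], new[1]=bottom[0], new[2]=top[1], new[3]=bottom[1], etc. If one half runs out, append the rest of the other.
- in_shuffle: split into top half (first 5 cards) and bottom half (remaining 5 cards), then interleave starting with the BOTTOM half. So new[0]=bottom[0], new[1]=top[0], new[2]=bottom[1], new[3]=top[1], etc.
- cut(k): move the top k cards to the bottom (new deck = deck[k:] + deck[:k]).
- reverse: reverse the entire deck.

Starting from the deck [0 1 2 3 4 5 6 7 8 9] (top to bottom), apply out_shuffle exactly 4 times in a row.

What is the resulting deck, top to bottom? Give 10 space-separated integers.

Answer: 0 4 8 3 7 2 6 1 5 9

Derivation:
After op 1 (out_shuffle): [0 5 1 6 2 7 3 8 4 9]
After op 2 (out_shuffle): [0 7 5 3 1 8 6 4 2 9]
After op 3 (out_shuffle): [0 8 7 6 5 4 3 2 1 9]
After op 4 (out_shuffle): [0 4 8 3 7 2 6 1 5 9]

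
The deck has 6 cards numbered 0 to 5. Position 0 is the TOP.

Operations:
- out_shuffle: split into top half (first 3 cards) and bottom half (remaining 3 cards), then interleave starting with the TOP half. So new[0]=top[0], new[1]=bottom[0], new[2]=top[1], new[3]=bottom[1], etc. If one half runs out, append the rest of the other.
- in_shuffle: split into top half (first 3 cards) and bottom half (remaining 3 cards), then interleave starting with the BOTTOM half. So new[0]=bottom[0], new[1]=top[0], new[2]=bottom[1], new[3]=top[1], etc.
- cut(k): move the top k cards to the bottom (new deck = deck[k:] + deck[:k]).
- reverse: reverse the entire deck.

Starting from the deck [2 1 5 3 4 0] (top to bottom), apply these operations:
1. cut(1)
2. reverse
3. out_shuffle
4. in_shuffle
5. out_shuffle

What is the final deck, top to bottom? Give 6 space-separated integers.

After op 1 (cut(1)): [1 5 3 4 0 2]
After op 2 (reverse): [2 0 4 3 5 1]
After op 3 (out_shuffle): [2 3 0 5 4 1]
After op 4 (in_shuffle): [5 2 4 3 1 0]
After op 5 (out_shuffle): [5 3 2 1 4 0]

Answer: 5 3 2 1 4 0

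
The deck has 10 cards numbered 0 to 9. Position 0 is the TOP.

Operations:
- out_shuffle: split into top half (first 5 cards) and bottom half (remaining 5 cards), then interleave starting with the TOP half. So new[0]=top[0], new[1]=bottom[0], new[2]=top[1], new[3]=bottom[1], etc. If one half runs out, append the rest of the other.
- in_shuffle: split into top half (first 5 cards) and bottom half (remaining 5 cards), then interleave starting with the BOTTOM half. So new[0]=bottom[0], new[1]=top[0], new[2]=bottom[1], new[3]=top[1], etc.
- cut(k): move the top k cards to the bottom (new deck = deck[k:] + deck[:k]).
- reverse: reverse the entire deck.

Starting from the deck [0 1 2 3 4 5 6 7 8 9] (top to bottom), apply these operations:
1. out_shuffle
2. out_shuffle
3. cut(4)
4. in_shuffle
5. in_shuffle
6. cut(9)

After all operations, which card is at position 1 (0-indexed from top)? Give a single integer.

After op 1 (out_shuffle): [0 5 1 6 2 7 3 8 4 9]
After op 2 (out_shuffle): [0 7 5 3 1 8 6 4 2 9]
After op 3 (cut(4)): [1 8 6 4 2 9 0 7 5 3]
After op 4 (in_shuffle): [9 1 0 8 7 6 5 4 3 2]
After op 5 (in_shuffle): [6 9 5 1 4 0 3 8 2 7]
After op 6 (cut(9)): [7 6 9 5 1 4 0 3 8 2]
Position 1: card 6.

Answer: 6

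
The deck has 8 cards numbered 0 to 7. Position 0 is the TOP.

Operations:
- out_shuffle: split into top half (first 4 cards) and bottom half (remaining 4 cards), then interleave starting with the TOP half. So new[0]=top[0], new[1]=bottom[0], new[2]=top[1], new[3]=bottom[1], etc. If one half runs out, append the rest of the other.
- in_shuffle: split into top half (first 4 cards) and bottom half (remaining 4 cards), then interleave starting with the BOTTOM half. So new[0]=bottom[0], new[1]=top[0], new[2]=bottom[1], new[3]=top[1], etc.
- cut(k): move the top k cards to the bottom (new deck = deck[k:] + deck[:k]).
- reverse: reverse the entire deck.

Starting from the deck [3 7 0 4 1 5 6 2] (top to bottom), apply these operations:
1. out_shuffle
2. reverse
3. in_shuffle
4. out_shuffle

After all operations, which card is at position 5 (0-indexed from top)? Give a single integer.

After op 1 (out_shuffle): [3 1 7 5 0 6 4 2]
After op 2 (reverse): [2 4 6 0 5 7 1 3]
After op 3 (in_shuffle): [5 2 7 4 1 6 3 0]
After op 4 (out_shuffle): [5 1 2 6 7 3 4 0]
Position 5: card 3.

Answer: 3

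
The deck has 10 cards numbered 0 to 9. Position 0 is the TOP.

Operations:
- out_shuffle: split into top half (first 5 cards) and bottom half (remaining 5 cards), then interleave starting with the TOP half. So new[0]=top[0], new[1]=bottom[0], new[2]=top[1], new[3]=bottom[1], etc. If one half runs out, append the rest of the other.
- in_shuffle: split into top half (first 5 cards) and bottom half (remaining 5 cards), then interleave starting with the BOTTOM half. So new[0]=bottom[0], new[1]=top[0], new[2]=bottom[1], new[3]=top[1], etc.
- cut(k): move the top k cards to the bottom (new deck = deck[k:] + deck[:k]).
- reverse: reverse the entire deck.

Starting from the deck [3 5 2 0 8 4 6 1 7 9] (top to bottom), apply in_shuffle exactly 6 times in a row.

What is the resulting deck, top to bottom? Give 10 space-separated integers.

Answer: 8 9 0 7 2 1 5 6 3 4

Derivation:
After op 1 (in_shuffle): [4 3 6 5 1 2 7 0 9 8]
After op 2 (in_shuffle): [2 4 7 3 0 6 9 5 8 1]
After op 3 (in_shuffle): [6 2 9 4 5 7 8 3 1 0]
After op 4 (in_shuffle): [7 6 8 2 3 9 1 4 0 5]
After op 5 (in_shuffle): [9 7 1 6 4 8 0 2 5 3]
After op 6 (in_shuffle): [8 9 0 7 2 1 5 6 3 4]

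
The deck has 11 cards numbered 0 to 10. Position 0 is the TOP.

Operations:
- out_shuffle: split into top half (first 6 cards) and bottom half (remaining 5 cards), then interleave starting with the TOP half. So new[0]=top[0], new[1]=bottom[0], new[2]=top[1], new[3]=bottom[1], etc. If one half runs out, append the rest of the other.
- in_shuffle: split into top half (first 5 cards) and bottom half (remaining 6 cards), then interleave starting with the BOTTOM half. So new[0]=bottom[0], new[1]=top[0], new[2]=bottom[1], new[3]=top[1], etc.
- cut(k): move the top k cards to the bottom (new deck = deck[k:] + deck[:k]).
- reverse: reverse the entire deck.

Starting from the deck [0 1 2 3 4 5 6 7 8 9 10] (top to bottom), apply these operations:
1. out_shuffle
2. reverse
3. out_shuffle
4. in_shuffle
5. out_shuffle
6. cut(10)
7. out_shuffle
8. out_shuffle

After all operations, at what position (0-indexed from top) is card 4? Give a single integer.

Answer: 10

Derivation:
After op 1 (out_shuffle): [0 6 1 7 2 8 3 9 4 10 5]
After op 2 (reverse): [5 10 4 9 3 8 2 7 1 6 0]
After op 3 (out_shuffle): [5 2 10 7 4 1 9 6 3 0 8]
After op 4 (in_shuffle): [1 5 9 2 6 10 3 7 0 4 8]
After op 5 (out_shuffle): [1 3 5 7 9 0 2 4 6 8 10]
After op 6 (cut(10)): [10 1 3 5 7 9 0 2 4 6 8]
After op 7 (out_shuffle): [10 0 1 2 3 4 5 6 7 8 9]
After op 8 (out_shuffle): [10 5 0 6 1 7 2 8 3 9 4]
Card 4 is at position 10.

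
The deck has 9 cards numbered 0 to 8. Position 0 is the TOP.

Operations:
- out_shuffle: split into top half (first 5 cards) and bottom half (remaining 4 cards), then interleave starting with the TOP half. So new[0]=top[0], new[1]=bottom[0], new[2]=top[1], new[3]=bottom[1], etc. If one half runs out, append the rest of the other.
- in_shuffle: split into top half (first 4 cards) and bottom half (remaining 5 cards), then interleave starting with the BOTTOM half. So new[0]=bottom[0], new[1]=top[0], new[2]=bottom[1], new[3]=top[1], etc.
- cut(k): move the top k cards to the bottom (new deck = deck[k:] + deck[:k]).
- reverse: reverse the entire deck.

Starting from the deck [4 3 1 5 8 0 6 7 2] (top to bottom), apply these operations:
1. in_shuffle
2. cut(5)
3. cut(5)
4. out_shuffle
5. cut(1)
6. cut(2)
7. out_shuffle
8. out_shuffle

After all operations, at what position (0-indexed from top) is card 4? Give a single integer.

Answer: 6

Derivation:
After op 1 (in_shuffle): [8 4 0 3 6 1 7 5 2]
After op 2 (cut(5)): [1 7 5 2 8 4 0 3 6]
After op 3 (cut(5)): [4 0 3 6 1 7 5 2 8]
After op 4 (out_shuffle): [4 7 0 5 3 2 6 8 1]
After op 5 (cut(1)): [7 0 5 3 2 6 8 1 4]
After op 6 (cut(2)): [5 3 2 6 8 1 4 7 0]
After op 7 (out_shuffle): [5 1 3 4 2 7 6 0 8]
After op 8 (out_shuffle): [5 7 1 6 3 0 4 8 2]
Card 4 is at position 6.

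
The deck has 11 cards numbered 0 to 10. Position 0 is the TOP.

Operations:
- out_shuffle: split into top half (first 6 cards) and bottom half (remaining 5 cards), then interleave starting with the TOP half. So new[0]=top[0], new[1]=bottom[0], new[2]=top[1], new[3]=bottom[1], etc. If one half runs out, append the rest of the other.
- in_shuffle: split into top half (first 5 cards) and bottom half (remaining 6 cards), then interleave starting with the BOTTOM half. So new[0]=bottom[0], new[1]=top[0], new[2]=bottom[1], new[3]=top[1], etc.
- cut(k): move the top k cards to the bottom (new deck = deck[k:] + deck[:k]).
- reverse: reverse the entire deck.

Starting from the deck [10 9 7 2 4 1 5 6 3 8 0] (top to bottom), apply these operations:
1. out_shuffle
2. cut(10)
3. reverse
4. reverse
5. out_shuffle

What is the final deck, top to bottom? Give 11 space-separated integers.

After op 1 (out_shuffle): [10 5 9 6 7 3 2 8 4 0 1]
After op 2 (cut(10)): [1 10 5 9 6 7 3 2 8 4 0]
After op 3 (reverse): [0 4 8 2 3 7 6 9 5 10 1]
After op 4 (reverse): [1 10 5 9 6 7 3 2 8 4 0]
After op 5 (out_shuffle): [1 3 10 2 5 8 9 4 6 0 7]

Answer: 1 3 10 2 5 8 9 4 6 0 7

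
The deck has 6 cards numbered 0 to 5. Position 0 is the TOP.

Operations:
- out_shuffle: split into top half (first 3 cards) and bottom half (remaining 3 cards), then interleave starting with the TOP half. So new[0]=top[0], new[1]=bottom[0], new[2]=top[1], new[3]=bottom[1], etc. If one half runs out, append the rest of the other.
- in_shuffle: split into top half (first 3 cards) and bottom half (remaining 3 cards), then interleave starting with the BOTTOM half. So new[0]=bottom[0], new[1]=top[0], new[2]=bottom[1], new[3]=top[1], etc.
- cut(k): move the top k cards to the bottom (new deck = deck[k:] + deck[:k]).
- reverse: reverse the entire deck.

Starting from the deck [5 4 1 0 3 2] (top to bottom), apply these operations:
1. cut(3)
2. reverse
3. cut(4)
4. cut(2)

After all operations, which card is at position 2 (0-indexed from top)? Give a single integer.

After op 1 (cut(3)): [0 3 2 5 4 1]
After op 2 (reverse): [1 4 5 2 3 0]
After op 3 (cut(4)): [3 0 1 4 5 2]
After op 4 (cut(2)): [1 4 5 2 3 0]
Position 2: card 5.

Answer: 5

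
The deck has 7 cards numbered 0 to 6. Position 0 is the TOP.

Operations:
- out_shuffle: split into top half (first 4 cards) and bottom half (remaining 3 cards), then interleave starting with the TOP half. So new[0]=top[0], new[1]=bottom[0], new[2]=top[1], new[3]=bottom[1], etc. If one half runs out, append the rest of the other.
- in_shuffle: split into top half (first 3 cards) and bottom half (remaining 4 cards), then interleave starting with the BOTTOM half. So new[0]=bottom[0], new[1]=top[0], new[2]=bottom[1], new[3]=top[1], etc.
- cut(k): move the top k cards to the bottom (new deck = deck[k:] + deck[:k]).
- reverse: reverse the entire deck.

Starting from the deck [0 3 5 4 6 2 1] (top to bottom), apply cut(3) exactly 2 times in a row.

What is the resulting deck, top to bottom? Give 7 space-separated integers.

Answer: 1 0 3 5 4 6 2

Derivation:
After op 1 (cut(3)): [4 6 2 1 0 3 5]
After op 2 (cut(3)): [1 0 3 5 4 6 2]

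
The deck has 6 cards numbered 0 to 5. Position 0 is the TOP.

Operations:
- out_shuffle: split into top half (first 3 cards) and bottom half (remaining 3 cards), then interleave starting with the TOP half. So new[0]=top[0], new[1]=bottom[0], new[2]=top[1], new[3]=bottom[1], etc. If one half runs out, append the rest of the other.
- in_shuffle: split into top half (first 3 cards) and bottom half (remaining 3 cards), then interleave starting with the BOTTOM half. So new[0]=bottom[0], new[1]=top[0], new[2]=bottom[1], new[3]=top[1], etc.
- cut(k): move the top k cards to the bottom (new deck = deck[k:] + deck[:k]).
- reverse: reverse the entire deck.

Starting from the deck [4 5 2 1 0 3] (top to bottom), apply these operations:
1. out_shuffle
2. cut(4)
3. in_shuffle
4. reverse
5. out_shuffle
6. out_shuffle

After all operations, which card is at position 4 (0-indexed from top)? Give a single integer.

Answer: 0

Derivation:
After op 1 (out_shuffle): [4 1 5 0 2 3]
After op 2 (cut(4)): [2 3 4 1 5 0]
After op 3 (in_shuffle): [1 2 5 3 0 4]
After op 4 (reverse): [4 0 3 5 2 1]
After op 5 (out_shuffle): [4 5 0 2 3 1]
After op 6 (out_shuffle): [4 2 5 3 0 1]
Position 4: card 0.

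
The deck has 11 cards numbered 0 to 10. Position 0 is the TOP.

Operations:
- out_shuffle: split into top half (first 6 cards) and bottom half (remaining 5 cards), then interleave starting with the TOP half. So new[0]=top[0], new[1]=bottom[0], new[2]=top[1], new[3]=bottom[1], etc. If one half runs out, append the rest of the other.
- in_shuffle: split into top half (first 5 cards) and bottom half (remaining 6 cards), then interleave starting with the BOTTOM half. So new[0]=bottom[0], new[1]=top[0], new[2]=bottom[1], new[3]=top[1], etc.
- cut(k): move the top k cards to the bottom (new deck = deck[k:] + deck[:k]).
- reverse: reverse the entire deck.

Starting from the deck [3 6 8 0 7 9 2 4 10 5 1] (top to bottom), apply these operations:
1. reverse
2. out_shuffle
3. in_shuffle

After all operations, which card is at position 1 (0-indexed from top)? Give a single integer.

Answer: 1

Derivation:
After op 1 (reverse): [1 5 10 4 2 9 7 0 8 6 3]
After op 2 (out_shuffle): [1 7 5 0 10 8 4 6 2 3 9]
After op 3 (in_shuffle): [8 1 4 7 6 5 2 0 3 10 9]
Position 1: card 1.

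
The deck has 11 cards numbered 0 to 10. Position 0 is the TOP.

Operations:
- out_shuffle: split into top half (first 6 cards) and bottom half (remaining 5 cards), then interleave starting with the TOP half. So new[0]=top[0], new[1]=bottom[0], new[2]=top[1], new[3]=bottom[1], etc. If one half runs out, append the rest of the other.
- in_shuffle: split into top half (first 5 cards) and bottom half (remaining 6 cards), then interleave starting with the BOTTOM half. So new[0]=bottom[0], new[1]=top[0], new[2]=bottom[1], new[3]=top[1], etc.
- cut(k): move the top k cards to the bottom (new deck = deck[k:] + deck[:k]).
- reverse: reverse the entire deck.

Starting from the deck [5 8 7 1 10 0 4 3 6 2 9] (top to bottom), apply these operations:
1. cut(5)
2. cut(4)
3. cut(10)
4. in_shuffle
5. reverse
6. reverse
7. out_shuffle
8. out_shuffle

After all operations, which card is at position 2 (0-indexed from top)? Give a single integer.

After op 1 (cut(5)): [0 4 3 6 2 9 5 8 7 1 10]
After op 2 (cut(4)): [2 9 5 8 7 1 10 0 4 3 6]
After op 3 (cut(10)): [6 2 9 5 8 7 1 10 0 4 3]
After op 4 (in_shuffle): [7 6 1 2 10 9 0 5 4 8 3]
After op 5 (reverse): [3 8 4 5 0 9 10 2 1 6 7]
After op 6 (reverse): [7 6 1 2 10 9 0 5 4 8 3]
After op 7 (out_shuffle): [7 0 6 5 1 4 2 8 10 3 9]
After op 8 (out_shuffle): [7 2 0 8 6 10 5 3 1 9 4]
Position 2: card 0.

Answer: 0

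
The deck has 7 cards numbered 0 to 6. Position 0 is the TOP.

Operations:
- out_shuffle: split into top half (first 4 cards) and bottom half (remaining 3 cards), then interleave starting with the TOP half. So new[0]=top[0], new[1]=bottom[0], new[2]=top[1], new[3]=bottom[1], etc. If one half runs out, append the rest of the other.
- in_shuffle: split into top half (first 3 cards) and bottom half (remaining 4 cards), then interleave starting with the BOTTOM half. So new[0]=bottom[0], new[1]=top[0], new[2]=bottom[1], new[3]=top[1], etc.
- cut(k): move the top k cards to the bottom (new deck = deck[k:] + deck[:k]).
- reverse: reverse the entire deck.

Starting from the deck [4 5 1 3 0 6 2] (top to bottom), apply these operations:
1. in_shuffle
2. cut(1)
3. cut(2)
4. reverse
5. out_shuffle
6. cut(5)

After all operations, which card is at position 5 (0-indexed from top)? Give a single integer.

After op 1 (in_shuffle): [3 4 0 5 6 1 2]
After op 2 (cut(1)): [4 0 5 6 1 2 3]
After op 3 (cut(2)): [5 6 1 2 3 4 0]
After op 4 (reverse): [0 4 3 2 1 6 5]
After op 5 (out_shuffle): [0 1 4 6 3 5 2]
After op 6 (cut(5)): [5 2 0 1 4 6 3]
Position 5: card 6.

Answer: 6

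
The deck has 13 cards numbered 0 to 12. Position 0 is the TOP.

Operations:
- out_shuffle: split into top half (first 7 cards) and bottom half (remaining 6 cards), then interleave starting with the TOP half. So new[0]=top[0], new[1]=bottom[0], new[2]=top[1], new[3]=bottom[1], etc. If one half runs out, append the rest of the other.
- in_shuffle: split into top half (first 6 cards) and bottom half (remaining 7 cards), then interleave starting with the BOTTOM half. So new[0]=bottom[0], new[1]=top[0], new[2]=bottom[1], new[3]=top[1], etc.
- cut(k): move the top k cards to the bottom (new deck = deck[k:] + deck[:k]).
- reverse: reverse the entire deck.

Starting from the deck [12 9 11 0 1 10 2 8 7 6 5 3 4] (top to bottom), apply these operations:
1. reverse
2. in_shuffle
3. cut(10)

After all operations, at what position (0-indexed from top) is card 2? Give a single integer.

After op 1 (reverse): [4 3 5 6 7 8 2 10 1 0 11 9 12]
After op 2 (in_shuffle): [2 4 10 3 1 5 0 6 11 7 9 8 12]
After op 3 (cut(10)): [9 8 12 2 4 10 3 1 5 0 6 11 7]
Card 2 is at position 3.

Answer: 3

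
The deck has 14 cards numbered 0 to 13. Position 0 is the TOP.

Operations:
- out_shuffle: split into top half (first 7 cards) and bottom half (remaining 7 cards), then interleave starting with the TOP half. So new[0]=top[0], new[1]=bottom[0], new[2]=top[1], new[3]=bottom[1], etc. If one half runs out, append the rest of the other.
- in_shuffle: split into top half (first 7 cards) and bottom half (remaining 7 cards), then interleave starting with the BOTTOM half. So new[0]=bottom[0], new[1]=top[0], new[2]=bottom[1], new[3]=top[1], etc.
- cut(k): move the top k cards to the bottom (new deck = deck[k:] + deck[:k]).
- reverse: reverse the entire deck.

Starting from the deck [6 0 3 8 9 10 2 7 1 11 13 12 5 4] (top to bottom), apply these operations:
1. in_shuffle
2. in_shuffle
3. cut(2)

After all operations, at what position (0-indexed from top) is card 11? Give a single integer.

Answer: 7

Derivation:
After op 1 (in_shuffle): [7 6 1 0 11 3 13 8 12 9 5 10 4 2]
After op 2 (in_shuffle): [8 7 12 6 9 1 5 0 10 11 4 3 2 13]
After op 3 (cut(2)): [12 6 9 1 5 0 10 11 4 3 2 13 8 7]
Card 11 is at position 7.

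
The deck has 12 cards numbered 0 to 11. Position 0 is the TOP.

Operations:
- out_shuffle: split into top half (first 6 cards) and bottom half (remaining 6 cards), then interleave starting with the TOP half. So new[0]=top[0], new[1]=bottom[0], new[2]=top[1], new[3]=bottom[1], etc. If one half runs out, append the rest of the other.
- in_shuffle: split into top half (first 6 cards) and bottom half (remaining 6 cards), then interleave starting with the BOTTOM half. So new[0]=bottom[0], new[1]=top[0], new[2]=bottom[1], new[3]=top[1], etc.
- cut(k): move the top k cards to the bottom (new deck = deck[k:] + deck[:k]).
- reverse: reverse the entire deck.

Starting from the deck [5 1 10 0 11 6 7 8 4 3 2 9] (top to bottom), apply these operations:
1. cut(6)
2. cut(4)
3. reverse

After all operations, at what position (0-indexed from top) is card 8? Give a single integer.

Answer: 2

Derivation:
After op 1 (cut(6)): [7 8 4 3 2 9 5 1 10 0 11 6]
After op 2 (cut(4)): [2 9 5 1 10 0 11 6 7 8 4 3]
After op 3 (reverse): [3 4 8 7 6 11 0 10 1 5 9 2]
Card 8 is at position 2.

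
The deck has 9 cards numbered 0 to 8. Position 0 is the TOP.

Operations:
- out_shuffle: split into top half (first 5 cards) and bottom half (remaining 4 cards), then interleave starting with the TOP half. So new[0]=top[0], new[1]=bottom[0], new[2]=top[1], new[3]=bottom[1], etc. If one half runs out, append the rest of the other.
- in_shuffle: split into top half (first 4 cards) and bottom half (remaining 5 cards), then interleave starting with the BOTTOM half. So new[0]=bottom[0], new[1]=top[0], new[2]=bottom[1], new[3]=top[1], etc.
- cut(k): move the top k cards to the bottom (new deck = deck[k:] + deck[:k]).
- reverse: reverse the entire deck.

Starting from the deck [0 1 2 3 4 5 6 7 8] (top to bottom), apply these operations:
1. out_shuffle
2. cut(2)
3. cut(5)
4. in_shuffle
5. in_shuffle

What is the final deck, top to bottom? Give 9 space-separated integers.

Answer: 2 1 0 8 7 6 5 4 3

Derivation:
After op 1 (out_shuffle): [0 5 1 6 2 7 3 8 4]
After op 2 (cut(2)): [1 6 2 7 3 8 4 0 5]
After op 3 (cut(5)): [8 4 0 5 1 6 2 7 3]
After op 4 (in_shuffle): [1 8 6 4 2 0 7 5 3]
After op 5 (in_shuffle): [2 1 0 8 7 6 5 4 3]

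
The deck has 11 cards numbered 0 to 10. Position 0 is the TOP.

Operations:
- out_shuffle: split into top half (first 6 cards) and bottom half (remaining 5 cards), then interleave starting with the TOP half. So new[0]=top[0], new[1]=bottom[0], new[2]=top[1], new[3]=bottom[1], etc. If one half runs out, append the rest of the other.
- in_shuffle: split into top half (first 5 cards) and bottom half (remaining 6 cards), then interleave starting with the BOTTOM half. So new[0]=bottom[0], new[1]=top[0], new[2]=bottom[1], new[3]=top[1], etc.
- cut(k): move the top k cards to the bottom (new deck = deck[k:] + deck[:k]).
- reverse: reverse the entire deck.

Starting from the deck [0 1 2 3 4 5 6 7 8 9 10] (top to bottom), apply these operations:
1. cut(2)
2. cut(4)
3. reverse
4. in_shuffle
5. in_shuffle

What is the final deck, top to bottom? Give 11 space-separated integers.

Answer: 3 0 8 5 2 10 7 4 1 9 6

Derivation:
After op 1 (cut(2)): [2 3 4 5 6 7 8 9 10 0 1]
After op 2 (cut(4)): [6 7 8 9 10 0 1 2 3 4 5]
After op 3 (reverse): [5 4 3 2 1 0 10 9 8 7 6]
After op 4 (in_shuffle): [0 5 10 4 9 3 8 2 7 1 6]
After op 5 (in_shuffle): [3 0 8 5 2 10 7 4 1 9 6]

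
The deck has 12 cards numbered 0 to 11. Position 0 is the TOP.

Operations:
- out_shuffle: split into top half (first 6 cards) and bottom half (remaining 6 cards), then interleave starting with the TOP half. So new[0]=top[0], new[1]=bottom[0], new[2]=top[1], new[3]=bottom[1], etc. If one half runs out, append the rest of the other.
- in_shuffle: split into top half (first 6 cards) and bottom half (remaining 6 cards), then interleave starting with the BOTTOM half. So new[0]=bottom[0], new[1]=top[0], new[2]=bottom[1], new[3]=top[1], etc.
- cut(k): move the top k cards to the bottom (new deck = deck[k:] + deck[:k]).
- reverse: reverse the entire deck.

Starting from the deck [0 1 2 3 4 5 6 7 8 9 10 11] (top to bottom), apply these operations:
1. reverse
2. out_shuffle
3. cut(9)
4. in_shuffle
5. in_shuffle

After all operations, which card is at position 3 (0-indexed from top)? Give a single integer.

After op 1 (reverse): [11 10 9 8 7 6 5 4 3 2 1 0]
After op 2 (out_shuffle): [11 5 10 4 9 3 8 2 7 1 6 0]
After op 3 (cut(9)): [1 6 0 11 5 10 4 9 3 8 2 7]
After op 4 (in_shuffle): [4 1 9 6 3 0 8 11 2 5 7 10]
After op 5 (in_shuffle): [8 4 11 1 2 9 5 6 7 3 10 0]
Position 3: card 1.

Answer: 1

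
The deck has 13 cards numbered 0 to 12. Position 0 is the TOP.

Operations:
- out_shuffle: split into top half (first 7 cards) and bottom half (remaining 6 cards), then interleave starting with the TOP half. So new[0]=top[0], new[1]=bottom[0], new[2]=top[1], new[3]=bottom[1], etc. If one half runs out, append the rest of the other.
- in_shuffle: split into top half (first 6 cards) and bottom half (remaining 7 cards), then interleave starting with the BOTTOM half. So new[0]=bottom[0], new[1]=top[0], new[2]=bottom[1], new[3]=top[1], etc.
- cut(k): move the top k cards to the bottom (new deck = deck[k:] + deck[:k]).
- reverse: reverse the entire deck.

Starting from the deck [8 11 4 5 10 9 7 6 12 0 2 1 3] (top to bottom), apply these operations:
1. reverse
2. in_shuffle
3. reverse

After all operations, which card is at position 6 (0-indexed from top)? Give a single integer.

After op 1 (reverse): [3 1 2 0 12 6 7 9 10 5 4 11 8]
After op 2 (in_shuffle): [7 3 9 1 10 2 5 0 4 12 11 6 8]
After op 3 (reverse): [8 6 11 12 4 0 5 2 10 1 9 3 7]
Position 6: card 5.

Answer: 5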